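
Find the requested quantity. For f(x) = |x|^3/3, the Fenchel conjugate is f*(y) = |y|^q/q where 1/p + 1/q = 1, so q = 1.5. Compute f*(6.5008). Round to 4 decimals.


The conjugate exponent q satisfies 1/p + 1/q = 1.
p = 3, so q = 3/(3 - 1) = 1.5
|y|^q = 6.5008^1.5 = 16.5749
f*(6.5008) = 16.5749 / 1.5 = 11.0499


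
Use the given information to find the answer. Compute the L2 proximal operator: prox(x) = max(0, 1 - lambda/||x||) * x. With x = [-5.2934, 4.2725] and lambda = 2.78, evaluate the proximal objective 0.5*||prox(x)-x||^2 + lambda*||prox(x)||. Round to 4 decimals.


Step 1: Compute ||x||.
||x|| = 6.8025
Step 2: Compute scaling factor.
scale = max(0, 1 - 2.78/6.8025) = 0.5913
Step 3: prox(x) = [-3.1301, 2.5264]
||prox(x)|| = 4.0225
Step 4: Proximal objective.
0.5*||prox-x||^2 = 3.8642
lambda*||prox|| = 11.1826
Total = 15.0468


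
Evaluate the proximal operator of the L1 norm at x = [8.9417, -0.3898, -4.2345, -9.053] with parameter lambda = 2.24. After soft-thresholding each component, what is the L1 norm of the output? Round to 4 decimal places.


Soft-thresholding with lambda = 2.24:
prox(8.9417) = sign(8.9417)*max(|8.9417| - 2.24, 0) = 6.7017
prox(-0.3898) = sign(-0.3898)*max(|-0.3898| - 2.24, 0) = 0.0
prox(-4.2345) = sign(-4.2345)*max(|-4.2345| - 2.24, 0) = -1.9945
prox(-9.053) = sign(-9.053)*max(|-9.053| - 2.24, 0) = -6.813
prox(x) = [6.7017, 0.0, -1.9945, -6.813]
||prox(x)||_1 = 6.7017 + 0.0 + 1.9945 + 6.813 = 15.5092


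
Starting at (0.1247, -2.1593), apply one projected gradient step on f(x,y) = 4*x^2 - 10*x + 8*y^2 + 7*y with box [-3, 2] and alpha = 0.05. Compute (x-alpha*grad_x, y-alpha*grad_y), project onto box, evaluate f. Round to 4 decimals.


Step 1: Compute gradient at (0.1247, -2.1593).
grad_x = 2*4*0.1247 - 10 = -9.0024
grad_y = 2*8*-2.1593 + 7 = -27.5488
Step 2: Gradient step.
x_raw = 0.1247 - 0.05*-9.0024 = 0.5748
y_raw = -2.1593 - 0.05*-27.5488 = -0.7819
Step 3: Project onto [-3, 2].
x_proj = clip(0.5748) = 0.5748
y_proj = clip(-0.7819) = -0.7819
Step 4: Evaluate f.
f(0.5748, -0.7819) = -5.0091


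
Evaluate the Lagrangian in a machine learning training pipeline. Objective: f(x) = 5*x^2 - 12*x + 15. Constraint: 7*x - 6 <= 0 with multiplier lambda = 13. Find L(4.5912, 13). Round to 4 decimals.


Step 1: Evaluate f(x).
f(4.5912) = 5*4.5912^2 - 12*4.5912 + 15 = 65.3012
Step 2: Evaluate g(x).
g(4.5912) = 7*4.5912 - 6 = 26.1384
Step 3: Compute Lagrangian.
L = 65.3012 + 13*26.1384 = 405.1004


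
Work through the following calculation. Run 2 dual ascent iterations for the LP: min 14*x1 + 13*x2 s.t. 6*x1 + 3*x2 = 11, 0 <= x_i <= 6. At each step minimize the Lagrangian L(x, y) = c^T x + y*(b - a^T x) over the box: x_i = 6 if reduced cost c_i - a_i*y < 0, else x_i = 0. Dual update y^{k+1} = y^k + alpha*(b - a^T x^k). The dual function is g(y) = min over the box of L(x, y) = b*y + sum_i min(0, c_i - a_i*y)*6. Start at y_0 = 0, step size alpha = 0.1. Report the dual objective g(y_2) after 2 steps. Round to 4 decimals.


Dual ascent for LP: min 14*x1 + 13*x2, 6*x1 + 3*x2 = 11, 0 <= x_i <= 6
Step 1: y^k = 0.0, reduced costs: (14.0, 13.0)
  x^k = (0.0, 0.0), subgradient = b - a^T x = 11.0
  y^{k+1} = 0.0 + 0.1*11.0 = 1.1
Step 2: y^k = 1.1, reduced costs: (7.4, 9.7)
  x^k = (0.0, 0.0), subgradient = b - a^T x = 11.0
  y^{k+1} = 1.1 + 0.1*11.0 = 2.2
Dual objective at y_2 = 2.2: reduced costs (0.8, 6.4), box minimizer x = (0.0, 0.0)
g(y_2) = b*y + (c1 - a1*y)*x1 + (c2 - a2*y)*x2 = 11*2.2 + 0.8*0.0 + 6.4*0.0 = 24.2 + 0.0 + 0.0 = 24.2


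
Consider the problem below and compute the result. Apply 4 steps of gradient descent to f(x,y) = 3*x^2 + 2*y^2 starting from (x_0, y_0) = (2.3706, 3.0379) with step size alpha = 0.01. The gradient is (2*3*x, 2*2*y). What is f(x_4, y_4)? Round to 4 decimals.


Gradient descent on f(x,y) = 3*x^2 + 2*y^2.
Starting point: (2.3706, 3.0379), alpha = 0.01
Step 1: grad_x = 2*3*2.3706 = 14.2236, grad_y = 2*2*3.0379 = 12.1516
  x_1 = 2.3706 - 0.01*14.2236 = 2.2284
  y_1 = 3.0379 - 0.01*12.1516 = 2.9164
Step 2: grad_x = 2*3*2.2284 = 13.3702, grad_y = 2*2*2.9164 = 11.6655
  x_2 = 2.2284 - 0.01*13.3702 = 2.0947
  y_2 = 2.9164 - 0.01*11.6655 = 2.7997
Step 3: grad_x = 2*3*2.0947 = 12.568, grad_y = 2*2*2.7997 = 11.1989
  x_3 = 2.0947 - 0.01*12.568 = 1.969
  y_3 = 2.7997 - 0.01*11.1989 = 2.6877
Step 4: grad_x = 2*3*1.969 = 11.8139, grad_y = 2*2*2.6877 = 10.751
  x_4 = 1.969 - 0.01*11.8139 = 1.8508
  y_4 = 2.6877 - 0.01*10.751 = 2.5802
f(1.8508, 2.5802) = 3*1.8508^2 + 2*2.5802^2 = 23.592


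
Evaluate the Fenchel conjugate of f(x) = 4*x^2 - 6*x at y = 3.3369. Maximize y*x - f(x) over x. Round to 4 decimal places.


f*(y) = sup_x {y*x - a*x^2 - b*x} = sup_x {(y-b)*x - a*x^2}
FOC: (y - b) - 2a*x = 0 => x* = (y - b)/(2a)
x* = (3.3369 + 6)/(2*4) = 1.1671
f*(3.3369) = (y-b)^2/(4a) = (3.3369 + 6)^2/(4*4)
= 87.1777/16 = 5.4486


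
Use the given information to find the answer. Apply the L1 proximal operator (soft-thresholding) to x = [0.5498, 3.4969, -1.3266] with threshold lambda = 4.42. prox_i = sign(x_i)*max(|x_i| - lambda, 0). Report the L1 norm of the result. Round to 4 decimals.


Soft-thresholding with lambda = 4.42:
prox(0.5498) = sign(0.5498)*max(|0.5498| - 4.42, 0) = 0.0
prox(3.4969) = sign(3.4969)*max(|3.4969| - 4.42, 0) = 0.0
prox(-1.3266) = sign(-1.3266)*max(|-1.3266| - 4.42, 0) = 0.0
prox(x) = [0.0, 0.0, 0.0]
||prox(x)||_1 = 0.0 + 0.0 + 0.0 = 0.0


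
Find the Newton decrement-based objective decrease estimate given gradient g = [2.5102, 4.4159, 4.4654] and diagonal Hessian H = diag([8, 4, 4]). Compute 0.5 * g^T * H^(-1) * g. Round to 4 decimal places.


Step 1: H is diagonal, so H^(-1) * g = [0.3138, 1.104, 1.1164].
Step 2: g^T H^(-1) g = sum_i g_i^2 / H_ii
  = (2.5102)^2/8 + (4.4159)^2/4 + (4.4654)^2/4
  = 0.7876 + 4.875 + 4.9849 = 10.6476
Step 3: Objective decrease = 0.5 * g^T H^(-1) g = 5.3238


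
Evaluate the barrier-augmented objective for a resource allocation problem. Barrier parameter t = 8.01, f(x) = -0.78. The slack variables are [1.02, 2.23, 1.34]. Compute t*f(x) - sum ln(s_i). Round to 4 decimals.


Step 1: Compute log-barrier.
ln values: [0.0198, 0.802, 0.2927]
phi = -(0.0198 + 0.802 + 0.2927) = -1.1145
Step 2: Compute augmented objective.
t*f(x) = 8.01*-0.78 = -6.2478
Total = -6.2478 - 1.1145 = -7.3623


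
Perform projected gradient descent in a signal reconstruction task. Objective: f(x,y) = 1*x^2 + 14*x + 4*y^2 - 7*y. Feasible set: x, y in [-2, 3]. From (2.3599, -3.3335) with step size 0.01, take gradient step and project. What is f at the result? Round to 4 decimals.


Step 1: Compute gradient at (2.3599, -3.3335).
grad_x = 2*1*2.3599 + 14 = 18.7198
grad_y = 2*4*-3.3335 - 7 = -33.668
Step 2: Gradient step.
x_raw = 2.3599 - 0.01*18.7198 = 2.1727
y_raw = -3.3335 - 0.01*-33.668 = -2.9968
Step 3: Project onto [-2, 3].
x_proj = clip(2.1727) = 2.1727
y_proj = clip(-2.9968) = -2.0
Step 4: Evaluate f.
f(2.1727, -2.0) = 65.1385


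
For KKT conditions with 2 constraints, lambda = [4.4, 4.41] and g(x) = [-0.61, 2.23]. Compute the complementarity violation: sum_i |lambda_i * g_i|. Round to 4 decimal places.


KKT complementary slackness check:
lambda_1 * g_1 = 4.4 * -0.61 = -2.684
lambda_2 * g_2 = 4.41 * 2.23 = 9.8343
Total violation = 2.684 + 9.8343 = 12.5183


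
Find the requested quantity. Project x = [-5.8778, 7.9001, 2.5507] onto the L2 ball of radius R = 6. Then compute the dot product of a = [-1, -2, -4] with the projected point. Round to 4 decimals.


Step 1: Compute ||x|| (intermediates to 6 decimals).
||x|| = sqrt((-5.8778)^2 + 7.9001^2 + 2.5507^2) = 10.171833
Step 2: Project.
Since ||x|| > R, scale = R/||x|| = 6/10.171833 = 0.589864, proj(x) = scale * x
proj(x) = [-3.467103, 4.659985, 1.504566]
Step 3: Dot product.
a^T * proj(x) = -1*(-3.467103) - 2*4.659985 - 4*1.504566 = -11.8711


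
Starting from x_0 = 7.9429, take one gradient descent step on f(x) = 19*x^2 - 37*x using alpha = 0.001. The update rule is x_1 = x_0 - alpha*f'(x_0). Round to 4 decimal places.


We compute the gradient at x_0 and apply the update.
f'(x) = 38*x - 37
f'(7.9429) = 38*7.9429 - 37 = 264.8302
x_1 = 7.9429 - 0.001*264.8302 = 7.6781


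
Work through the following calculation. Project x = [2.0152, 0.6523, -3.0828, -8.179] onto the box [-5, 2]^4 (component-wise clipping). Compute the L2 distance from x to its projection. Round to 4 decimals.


Project each component onto [-5, 2].
clip(2.0152) = 2.0, clip(0.6523) = 0.6523, clip(-3.0828) = -3.0828, clip(-8.179) = -5.0
Projection = [2.0, 0.6523, -3.0828, -5.0]
Squared diffs: [0.0002, 0.0, 0.0, 10.106]
Distance = sqrt(10.1062) = 3.179


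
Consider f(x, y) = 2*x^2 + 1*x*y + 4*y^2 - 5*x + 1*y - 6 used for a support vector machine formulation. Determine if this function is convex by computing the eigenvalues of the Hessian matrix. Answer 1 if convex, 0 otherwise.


The Hessian of f(x,y) = 2*x^2 + 1*x*y + 4*y^2 - 5*x + 1*y - 6 is:
H = [[4, 1], [1, 8]]
Trace = 4 + 8 = 12
Determinant = 4*8 - (1)^2 = 31
Discriminant = (12)^2 - 4*31 = 20.0
Eigenvalues: lambda_1 = 3.7639, lambda_2 = 8.2361
The function is convex.

1


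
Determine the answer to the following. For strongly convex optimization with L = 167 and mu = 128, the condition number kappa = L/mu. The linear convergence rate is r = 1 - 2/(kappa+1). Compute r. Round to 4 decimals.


Step 1: Compute the condition number.
kappa = L/mu = 167/128 = 1.3047
Step 2: Compute the convergence rate.
r = 1 - 2/(kappa + 1) = 1 - 2*mu/(L + mu) = (L - mu)/(L + mu) = 39/295 = 0.1322


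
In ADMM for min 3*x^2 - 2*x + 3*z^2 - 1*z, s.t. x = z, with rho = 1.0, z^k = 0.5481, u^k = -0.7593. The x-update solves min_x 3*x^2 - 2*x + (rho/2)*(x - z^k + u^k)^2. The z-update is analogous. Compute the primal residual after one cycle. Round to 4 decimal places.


ADMM iteration with rho = 1.0, z^k = 0.5481, u^k = -0.7593
Step 1: x-update.
Minimize 3*x^2 - 2*x + (1.0/2)*(x - 0.5481 - 0.7593)^2
FOC: (2*3 + 1.0)*x = 2 + 1.0*(0.5481 + 0.7593)
x^{k+1} = 0.4725
Step 2: z-update.
Minimize 3*z^2 - 1*z + (1.0/2)*(0.4725 - z - 0.7593)^2
FOC: (2*3 + 1.0)*z = 1 + 1.0*(0.4725 - 0.7593)
z^{k+1} = 0.1019
Step 3: u-update.
u^{k+1} = -0.7593 + 0.4725 - 0.1019 = -0.3887
Step 4: Primal residual = |0.4725 - 0.1019| = 0.3706


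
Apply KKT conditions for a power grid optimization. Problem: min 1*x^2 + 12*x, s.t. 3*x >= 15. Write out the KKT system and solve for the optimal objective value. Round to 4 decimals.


Step 1: Try lambda = 0 (constraint inactive).
x_unc = -12/(2*1) = -6.0
Check: 3*-6.0 = -18.0 < 15 -- violated!
Step 2: Constraint must be active: 3*x = 15
x* = 15/3 = 5.0
lambda = (2*1*5.0 + 12)/3 = 7.3333
Step 3: Compute optimal value.
f(x*) = 1*5.0^2 + 12*5.0 = 85.0


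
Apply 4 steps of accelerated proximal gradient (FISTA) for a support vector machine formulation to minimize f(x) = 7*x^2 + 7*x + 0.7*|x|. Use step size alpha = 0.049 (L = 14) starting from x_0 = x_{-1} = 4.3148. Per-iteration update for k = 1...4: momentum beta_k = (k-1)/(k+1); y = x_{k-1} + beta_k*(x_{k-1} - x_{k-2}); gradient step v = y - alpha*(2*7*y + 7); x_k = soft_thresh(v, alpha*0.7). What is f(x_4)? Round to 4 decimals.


FISTA on f(x) = 7*x^2 + 7*x + 0.7*|x|
L = 14, alpha = 0.049
Iteration 1: beta = 0.0, y = 4.3148 + 0.0*(4.3148 - 4.3148) = 4.3148
  grad(y) = 67.4072, v = y - alpha*grad = 1.0118
  prox(v) = soft_thresh(1.0118, 0.0343) = 0.9775
Iteration 2: beta = 0.3333, y = 0.9775 + 0.3333*(0.9775 - 4.3148) = -0.1349
  grad(y) = 5.1118, v = y - alpha*grad = -0.3853
  prox(v) = soft_thresh(-0.3853, 0.0343) = -0.351
Iteration 3: beta = 0.5, y = -0.351 + 0.5*(-0.351 - 0.9775) = -1.0153
  grad(y) = -7.2149, v = y - alpha*grad = -0.6618
  prox(v) = soft_thresh(-0.6618, 0.0343) = -0.6275
Iteration 4: beta = 0.6, y = -0.6275 + 0.6*(-0.6275 + 0.351) = -0.7934
  grad(y) = -4.1076, v = y - alpha*grad = -0.5921
  prox(v) = soft_thresh(-0.5921, 0.0343) = -0.5578
f(x_4) = 7*(-0.5578)^2 + 7*(-0.5578) + 0.7*|-0.5578| = -1.3361


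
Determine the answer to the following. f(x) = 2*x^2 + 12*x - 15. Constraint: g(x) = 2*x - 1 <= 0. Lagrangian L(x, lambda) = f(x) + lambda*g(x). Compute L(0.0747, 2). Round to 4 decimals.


Step 1: Evaluate f(x).
f(0.0747) = 2*0.0747^2 + 12*0.0747 - 15 = -14.0924
Step 2: Evaluate g(x).
g(0.0747) = 2*0.0747 - 1 = -0.8506
Step 3: Compute Lagrangian.
L = -14.0924 + 2*-0.8506 = -15.7936


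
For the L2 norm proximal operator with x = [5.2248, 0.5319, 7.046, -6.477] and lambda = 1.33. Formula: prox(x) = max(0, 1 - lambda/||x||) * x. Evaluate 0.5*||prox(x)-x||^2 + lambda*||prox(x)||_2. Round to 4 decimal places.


Step 1: Compute ||x||.
||x|| = 10.9169
Step 2: Compute scaling factor.
scale = max(0, 1 - 1.33/10.9169) = 0.8782
Step 3: prox(x) = [4.5883, 0.4671, 6.1876, -5.6879]
||prox(x)|| = 9.5869
Step 4: Proximal objective.
0.5*||prox-x||^2 = 0.8845
lambda*||prox|| = 12.7506
Total = 13.6351


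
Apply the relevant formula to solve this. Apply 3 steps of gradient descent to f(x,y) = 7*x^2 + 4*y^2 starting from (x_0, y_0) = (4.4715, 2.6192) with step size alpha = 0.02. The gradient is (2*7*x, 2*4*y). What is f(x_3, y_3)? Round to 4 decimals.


Gradient descent on f(x,y) = 7*x^2 + 4*y^2.
Starting point: (4.4715, 2.6192), alpha = 0.02
Step 1: grad_x = 2*7*4.4715 = 62.601, grad_y = 2*4*2.6192 = 20.9536
  x_1 = 4.4715 - 0.02*62.601 = 3.2195
  y_1 = 2.6192 - 0.02*20.9536 = 2.2001
Step 2: grad_x = 2*7*3.2195 = 45.0727, grad_y = 2*4*2.2001 = 17.601
  x_2 = 3.2195 - 0.02*45.0727 = 2.318
  y_2 = 2.2001 - 0.02*17.601 = 1.8481
Step 3: grad_x = 2*7*2.318 = 32.4524, grad_y = 2*4*1.8481 = 14.7849
  x_3 = 2.318 - 0.02*32.4524 = 1.669
  y_3 = 1.8481 - 0.02*14.7849 = 1.5524
f(1.669, 1.5524) = 7*1.669^2 + 4*1.5524^2 = 29.1383


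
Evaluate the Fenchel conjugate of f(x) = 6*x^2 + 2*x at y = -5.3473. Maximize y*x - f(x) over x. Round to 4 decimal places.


f*(y) = sup_x {y*x - a*x^2 - b*x} = sup_x {(y-b)*x - a*x^2}
FOC: (y - b) - 2a*x = 0 => x* = (y - b)/(2a)
x* = (-5.3473 - 2)/(2*6) = -0.6123
f*(-5.3473) = (y-b)^2/(4a) = (-5.3473 - 2)^2/(4*6)
= 53.9828/24 = 2.2493


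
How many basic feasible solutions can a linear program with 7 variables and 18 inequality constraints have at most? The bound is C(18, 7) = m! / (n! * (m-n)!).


Each vertex corresponds to some choice of n active constraints out of m, so the number of vertices is at most C(m, n) = m! / (n!(m-n)!).
m = 18, n = 7
Numerator: 18 * 17 * 16 * 15 * 14 * 13 * 12
Denominator: 7! = 5040
C(18, 7) = 31824


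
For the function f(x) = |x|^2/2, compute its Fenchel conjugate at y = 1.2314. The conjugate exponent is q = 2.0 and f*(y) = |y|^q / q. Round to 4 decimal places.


The conjugate exponent q satisfies 1/p + 1/q = 1.
p = 2, so q = 2/(2 - 1) = 2.0
|y|^q = 1.2314^2.0 = 1.5163
f*(1.2314) = 1.5163 / 2.0 = 0.7582


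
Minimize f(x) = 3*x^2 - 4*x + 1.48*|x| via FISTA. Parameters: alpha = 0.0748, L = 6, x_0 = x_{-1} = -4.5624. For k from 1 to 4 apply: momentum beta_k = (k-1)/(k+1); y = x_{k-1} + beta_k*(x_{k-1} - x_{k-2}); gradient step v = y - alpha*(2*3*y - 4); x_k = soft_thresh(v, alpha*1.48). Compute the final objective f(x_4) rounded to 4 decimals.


FISTA on f(x) = 3*x^2 - 4*x + 1.48*|x|
L = 6, alpha = 0.0748
Iteration 1: beta = 0.0, y = -4.5624 + 0.0*(-4.5624 + 4.5624) = -4.5624
  grad(y) = -31.3744, v = y - alpha*grad = -2.2156
  prox(v) = soft_thresh(-2.2156, 0.1107) = -2.1049
Iteration 2: beta = 0.3333, y = -2.1049 + 0.3333*(-2.1049 + 4.5624) = -1.2857
  grad(y) = -11.7143, v = y - alpha*grad = -0.4095
  prox(v) = soft_thresh(-0.4095, 0.1107) = -0.2988
Iteration 3: beta = 0.5, y = -0.2988 + 0.5*(-0.2988 + 2.1049) = 0.6043
  grad(y) = -0.3744, v = y - alpha*grad = 0.6323
  prox(v) = soft_thresh(0.6323, 0.1107) = 0.5216
Iteration 4: beta = 0.6, y = 0.5216 + 0.6*(0.5216 + 0.2988) = 1.0138
  grad(y) = 2.0827, v = y - alpha*grad = 0.858
  prox(v) = soft_thresh(0.858, 0.1107) = 0.7473
f(x_4) = 3*0.7473^2 - 4*0.7473 + 1.48*|0.7473| = -0.2078


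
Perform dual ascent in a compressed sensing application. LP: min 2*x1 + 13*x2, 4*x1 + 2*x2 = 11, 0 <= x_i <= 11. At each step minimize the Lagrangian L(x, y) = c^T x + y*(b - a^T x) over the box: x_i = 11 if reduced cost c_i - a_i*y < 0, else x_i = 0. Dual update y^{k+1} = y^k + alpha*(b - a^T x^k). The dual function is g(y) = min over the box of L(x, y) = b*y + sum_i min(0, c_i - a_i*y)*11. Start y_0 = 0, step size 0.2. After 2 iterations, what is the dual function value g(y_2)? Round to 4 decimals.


Dual ascent for LP: min 2*x1 + 13*x2, 4*x1 + 2*x2 = 11, 0 <= x_i <= 11
Step 1: y^k = 0.0, reduced costs: (2.0, 13.0)
  x^k = (0.0, 0.0), subgradient = b - a^T x = 11.0
  y^{k+1} = 0.0 + 0.2*11.0 = 2.2
Step 2: y^k = 2.2, reduced costs: (-6.8, 8.6)
  x^k = (11.0, 0.0), subgradient = b - a^T x = -33.0
  y^{k+1} = 2.2 + 0.2*-33.0 = -4.4
Dual objective at y_2 = -4.4: reduced costs (19.6, 21.8), box minimizer x = (0.0, 0.0)
g(y_2) = b*y + (c1 - a1*y)*x1 + (c2 - a2*y)*x2 = 11*(-4.4) + 19.6*0.0 + 21.8*0.0 = -48.4 + 0.0 + 0.0 = -48.4


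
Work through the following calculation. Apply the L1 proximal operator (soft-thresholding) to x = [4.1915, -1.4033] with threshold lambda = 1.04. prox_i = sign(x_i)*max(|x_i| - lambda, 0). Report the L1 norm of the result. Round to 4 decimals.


Soft-thresholding with lambda = 1.04:
prox(4.1915) = sign(4.1915)*max(|4.1915| - 1.04, 0) = 3.1515
prox(-1.4033) = sign(-1.4033)*max(|-1.4033| - 1.04, 0) = -0.3633
prox(x) = [3.1515, -0.3633]
||prox(x)||_1 = 3.1515 + 0.3633 = 3.5148


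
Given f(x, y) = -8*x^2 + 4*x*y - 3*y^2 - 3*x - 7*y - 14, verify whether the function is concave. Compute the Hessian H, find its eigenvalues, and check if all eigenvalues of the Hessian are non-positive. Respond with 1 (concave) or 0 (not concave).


The Hessian of f(x,y) = -8*x^2 + 4*x*y - 3*y^2 - 3*x - 7*y - 14 is:
H = [[-16, 4], [4, -6]]
Trace = -16 - 6 = -22
Determinant = -16*-6 - (4)^2 = 80
Discriminant = (-22)^2 - 4*80 = 164.0
Eigenvalues: lambda_1 = -17.4031, lambda_2 = -4.5969
The function is concave.

1


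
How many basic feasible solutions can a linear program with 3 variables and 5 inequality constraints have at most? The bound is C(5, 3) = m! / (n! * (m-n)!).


Each vertex corresponds to some choice of n active constraints out of m, so the number of vertices is at most C(m, n) = m! / (n!(m-n)!).
m = 5, n = 3
Numerator: 5 * 4 * 3
Denominator: 3! = 6
C(5, 3) = 10


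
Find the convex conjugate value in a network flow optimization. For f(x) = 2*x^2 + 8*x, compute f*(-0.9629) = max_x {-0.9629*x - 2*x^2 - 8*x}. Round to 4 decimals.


f*(y) = sup_x {y*x - a*x^2 - b*x} = sup_x {(y-b)*x - a*x^2}
FOC: (y - b) - 2a*x = 0 => x* = (y - b)/(2a)
x* = (-0.9629 - 8)/(2*2) = -2.2407
f*(-0.9629) = (y-b)^2/(4a) = (-0.9629 - 8)^2/(4*2)
= 80.3336/8 = 10.0417


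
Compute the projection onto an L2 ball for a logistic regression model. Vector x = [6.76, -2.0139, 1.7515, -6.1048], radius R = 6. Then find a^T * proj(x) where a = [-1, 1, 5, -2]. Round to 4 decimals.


Step 1: Compute ||x|| (intermediates to 6 decimals).
||x|| = sqrt(6.76^2 + (-2.0139)^2 + 1.7515^2 + (-6.1048)^2) = 9.491561
Step 2: Project.
Since ||x|| > R, scale = R/||x|| = 6/9.491561 = 0.63214, proj(x) = scale * x
proj(x) = [4.273266, -1.273067, 1.107193, -3.859088]
Step 3: Dot product.
a^T * proj(x) = -1*4.273266 + 1*(-1.273067) + 5*1.107193 - 2*(-3.859088) = 7.7078


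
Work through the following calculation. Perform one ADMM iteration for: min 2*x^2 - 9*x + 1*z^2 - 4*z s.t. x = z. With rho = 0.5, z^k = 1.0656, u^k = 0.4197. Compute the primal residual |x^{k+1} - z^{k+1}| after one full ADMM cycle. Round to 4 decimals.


ADMM iteration with rho = 0.5, z^k = 1.0656, u^k = 0.4197
Step 1: x-update.
Minimize 2*x^2 - 9*x + (0.5/2)*(x - 1.0656 + 0.4197)^2
FOC: (2*2 + 0.5)*x = 9 + 0.5*(1.0656 - 0.4197)
x^{k+1} = 2.0718
Step 2: z-update.
Minimize 1*z^2 - 4*z + (0.5/2)*(2.0718 - z + 0.4197)^2
FOC: (2*1 + 0.5)*z = 4 + 0.5*(2.0718 + 0.4197)
z^{k+1} = 2.0983
Step 3: u-update.
u^{k+1} = 0.4197 + 2.0718 - 2.0983 = 0.3932
Step 4: Primal residual = |2.0718 - 2.0983| = 0.0265


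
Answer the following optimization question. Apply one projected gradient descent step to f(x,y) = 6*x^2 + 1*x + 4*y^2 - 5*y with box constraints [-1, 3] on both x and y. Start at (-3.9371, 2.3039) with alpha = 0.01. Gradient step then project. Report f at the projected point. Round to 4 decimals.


Step 1: Compute gradient at (-3.9371, 2.3039).
grad_x = 2*6*-3.9371 + 1 = -46.2452
grad_y = 2*4*2.3039 - 5 = 13.4312
Step 2: Gradient step.
x_raw = -3.9371 - 0.01*-46.2452 = -3.4746
y_raw = 2.3039 - 0.01*13.4312 = 2.1696
Step 3: Project onto [-1, 3].
x_proj = clip(-3.4746) = -1.0
y_proj = clip(2.1696) = 2.1696
Step 4: Evaluate f.
f(-1.0, 2.1696) = 12.9805


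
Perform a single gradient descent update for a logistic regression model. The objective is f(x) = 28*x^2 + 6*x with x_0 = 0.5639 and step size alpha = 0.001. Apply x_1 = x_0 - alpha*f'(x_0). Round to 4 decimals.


We compute the gradient at x_0 and apply the update.
f'(x) = 56*x + 6
f'(0.5639) = 56*0.5639 + 6 = 37.5784
x_1 = 0.5639 - 0.001*37.5784 = 0.5263


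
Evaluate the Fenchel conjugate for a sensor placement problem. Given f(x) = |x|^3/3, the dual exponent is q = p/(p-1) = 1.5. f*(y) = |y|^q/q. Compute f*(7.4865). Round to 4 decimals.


The conjugate exponent q satisfies 1/p + 1/q = 1.
p = 3, so q = 3/(3 - 1) = 1.5
|y|^q = 7.4865^1.5 = 20.4842
f*(7.4865) = 20.4842 / 1.5 = 13.6561


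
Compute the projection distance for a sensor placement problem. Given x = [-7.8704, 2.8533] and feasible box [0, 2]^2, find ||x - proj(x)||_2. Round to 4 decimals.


Project each component onto [0, 2].
clip(-7.8704) = 0.0, clip(2.8533) = 2.0
Projection = [0.0, 2.0]
Squared diffs: [61.9432, 0.7281]
Distance = sqrt(62.6713) = 7.9165


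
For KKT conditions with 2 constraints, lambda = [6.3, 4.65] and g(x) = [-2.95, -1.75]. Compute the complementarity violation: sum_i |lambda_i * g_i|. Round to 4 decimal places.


KKT complementary slackness check:
lambda_1 * g_1 = 6.3 * -2.95 = -18.585
lambda_2 * g_2 = 4.65 * -1.75 = -8.1375
Total violation = 18.585 + 8.1375 = 26.7225


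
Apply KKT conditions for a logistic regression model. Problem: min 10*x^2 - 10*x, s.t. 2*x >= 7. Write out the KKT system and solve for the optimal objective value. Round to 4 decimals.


Step 1: Try lambda = 0 (constraint inactive).
x_unc = 10/(2*10) = 0.5
Check: 2*0.5 = 1.0 < 7 -- violated!
Step 2: Constraint must be active: 2*x = 7
x* = 7/2 = 3.5
lambda = (2*10*3.5 - 10)/2 = 30.0
Step 3: Compute optimal value.
f(x*) = 10*3.5^2 - 10*3.5 = 87.5


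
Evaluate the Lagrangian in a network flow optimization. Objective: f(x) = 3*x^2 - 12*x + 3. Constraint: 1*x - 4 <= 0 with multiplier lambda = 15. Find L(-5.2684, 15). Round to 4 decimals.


Step 1: Evaluate f(x).
f(-5.2684) = 3*(-5.2684)^2 - 12*(-5.2684) + 3 = 149.4889
Step 2: Evaluate g(x).
g(-5.2684) = 1*-5.2684 - 4 = -9.2684
Step 3: Compute Lagrangian.
L = 149.4889 + 15*-9.2684 = 10.4629


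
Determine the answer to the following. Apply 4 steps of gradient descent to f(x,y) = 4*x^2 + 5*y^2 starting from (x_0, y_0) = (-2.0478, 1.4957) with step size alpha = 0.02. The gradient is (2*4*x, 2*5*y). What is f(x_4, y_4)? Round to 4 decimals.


Gradient descent on f(x,y) = 4*x^2 + 5*y^2.
Starting point: (-2.0478, 1.4957), alpha = 0.02
Step 1: grad_x = 2*4*-2.0478 = -16.3824, grad_y = 2*5*1.4957 = 14.957
  x_1 = -2.0478 - 0.02*-16.3824 = -1.7202
  y_1 = 1.4957 - 0.02*14.957 = 1.1966
Step 2: grad_x = 2*4*-1.7202 = -13.7612, grad_y = 2*5*1.1966 = 11.9656
  x_2 = -1.7202 - 0.02*-13.7612 = -1.4449
  y_2 = 1.1966 - 0.02*11.9656 = 0.9572
Step 3: grad_x = 2*4*-1.4449 = -11.5594, grad_y = 2*5*0.9572 = 9.5725
  x_3 = -1.4449 - 0.02*-11.5594 = -1.2137
  y_3 = 0.9572 - 0.02*9.5725 = 0.7658
Step 4: grad_x = 2*4*-1.2137 = -9.7099, grad_y = 2*5*0.7658 = 7.658
  x_4 = -1.2137 - 0.02*-9.7099 = -1.0195
  y_4 = 0.7658 - 0.02*7.658 = 0.6126
f(-1.0195, 0.6126) = 4*(-1.0195)^2 + 5*0.6126^2 = 6.0345


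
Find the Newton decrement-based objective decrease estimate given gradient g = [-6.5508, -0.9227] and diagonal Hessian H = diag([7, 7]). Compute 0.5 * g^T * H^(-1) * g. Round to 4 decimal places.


Step 1: H is diagonal, so H^(-1) * g = [-0.9358, -0.1318].
Step 2: g^T H^(-1) g = sum_i g_i^2 / H_ii
  = (-6.5508)^2/7 + (-0.9227)^2/7
  = 6.1304 + 0.1216 = 6.2521
Step 3: Objective decrease = 0.5 * g^T H^(-1) g = 3.126


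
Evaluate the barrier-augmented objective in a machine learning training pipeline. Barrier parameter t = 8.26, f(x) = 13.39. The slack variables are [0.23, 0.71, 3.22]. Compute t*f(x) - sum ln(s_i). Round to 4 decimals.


Step 1: Compute log-barrier.
ln values: [-1.4697, -0.3425, 1.1694]
phi = -(-1.4697 - 0.3425 + 1.1694) = 0.6428
Step 2: Compute augmented objective.
t*f(x) = 8.26*13.39 = 110.6014
Total = 110.6014 + 0.6428 = 111.2442


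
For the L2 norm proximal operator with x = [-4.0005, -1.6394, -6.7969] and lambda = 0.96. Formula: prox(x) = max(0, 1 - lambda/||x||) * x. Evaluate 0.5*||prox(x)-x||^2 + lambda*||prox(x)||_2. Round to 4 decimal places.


Step 1: Compute ||x||.
||x|| = 8.0554
Step 2: Compute scaling factor.
scale = max(0, 1 - 0.96/8.0554) = 0.8808
Step 3: prox(x) = [-3.5237, -1.444, -5.9869]
||prox(x)|| = 7.0954
Step 4: Proximal objective.
0.5*||prox-x||^2 = 0.4608
lambda*||prox|| = 6.8116
Total = 7.2724


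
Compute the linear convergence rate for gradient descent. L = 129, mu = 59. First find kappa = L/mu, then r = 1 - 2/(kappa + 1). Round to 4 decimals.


Step 1: Compute the condition number.
kappa = L/mu = 129/59 = 2.1864
Step 2: Compute the convergence rate.
r = 1 - 2/(kappa + 1) = 1 - 2*mu/(L + mu) = (L - mu)/(L + mu) = 70/188 = 0.3723


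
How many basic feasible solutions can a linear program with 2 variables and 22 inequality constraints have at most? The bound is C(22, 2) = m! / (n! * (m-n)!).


Each vertex corresponds to some choice of n active constraints out of m, so the number of vertices is at most C(m, n) = m! / (n!(m-n)!).
m = 22, n = 2
Numerator: 22 * 21
Denominator: 2! = 2
C(22, 2) = 231


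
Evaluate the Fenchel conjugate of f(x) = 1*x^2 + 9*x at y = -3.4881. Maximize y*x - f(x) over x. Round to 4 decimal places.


f*(y) = sup_x {y*x - a*x^2 - b*x} = sup_x {(y-b)*x - a*x^2}
FOC: (y - b) - 2a*x = 0 => x* = (y - b)/(2a)
x* = (-3.4881 - 9)/(2*1) = -6.2441
f*(-3.4881) = (y-b)^2/(4a) = (-3.4881 - 9)^2/(4*1)
= 155.9526/4 = 38.9882


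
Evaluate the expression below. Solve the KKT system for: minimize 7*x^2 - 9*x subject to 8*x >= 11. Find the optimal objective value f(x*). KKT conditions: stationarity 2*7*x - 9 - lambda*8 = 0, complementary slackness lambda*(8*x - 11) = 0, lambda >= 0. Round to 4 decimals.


Step 1: Try lambda = 0 (constraint inactive).
x_unc = 9/(2*7) = 0.6429
Check: 8*0.6429 = 5.1432 < 11 -- violated!
Step 2: Constraint must be active: 8*x = 11
x* = 11/8 = 1.375
lambda = (2*7*1.375 - 9)/8 = 1.2813
Step 3: Compute optimal value.
f(x*) = 7*1.375^2 - 9*1.375 = 0.8594


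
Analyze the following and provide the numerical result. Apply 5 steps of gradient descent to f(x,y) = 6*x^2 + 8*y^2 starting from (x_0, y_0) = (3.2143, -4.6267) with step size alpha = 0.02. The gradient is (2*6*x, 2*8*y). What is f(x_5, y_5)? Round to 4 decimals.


Gradient descent on f(x,y) = 6*x^2 + 8*y^2.
Starting point: (3.2143, -4.6267), alpha = 0.02
Step 1: grad_x = 2*6*3.2143 = 38.5716, grad_y = 2*8*-4.6267 = -74.0272
  x_1 = 3.2143 - 0.02*38.5716 = 2.4429
  y_1 = -4.6267 - 0.02*-74.0272 = -3.1462
Step 2: grad_x = 2*6*2.4429 = 29.3144, grad_y = 2*8*-3.1462 = -50.3385
  x_2 = 2.4429 - 0.02*29.3144 = 1.8566
  y_2 = -3.1462 - 0.02*-50.3385 = -2.1394
Step 3: grad_x = 2*6*1.8566 = 22.279, grad_y = 2*8*-2.1394 = -34.2302
  x_3 = 1.8566 - 0.02*22.279 = 1.411
  y_3 = -2.1394 - 0.02*-34.2302 = -1.4548
Step 4: grad_x = 2*6*1.411 = 16.932, grad_y = 2*8*-1.4548 = -23.2765
  x_4 = 1.411 - 0.02*16.932 = 1.0724
  y_4 = -1.4548 - 0.02*-23.2765 = -0.9893
Step 5: grad_x = 2*6*1.0724 = 12.8683, grad_y = 2*8*-0.9893 = -15.828
  x_5 = 1.0724 - 0.02*12.8683 = 0.815
  y_5 = -0.9893 - 0.02*-15.828 = -0.6727
f(0.815, -0.6727) = 6*0.815^2 + 8*(-0.6727)^2 = 7.6054


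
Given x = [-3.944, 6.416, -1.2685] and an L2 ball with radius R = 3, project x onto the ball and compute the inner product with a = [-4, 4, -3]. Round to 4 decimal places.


Step 1: Compute ||x|| (intermediates to 6 decimals).
||x|| = sqrt((-3.944)^2 + 6.416^2 + (-1.2685)^2) = 7.637361
Step 2: Project.
Since ||x|| > R, scale = R/||x|| = 3/7.637361 = 0.392806, proj(x) = scale * x
proj(x) = [-1.549227, 2.520243, -0.498274]
Step 3: Dot product.
a^T * proj(x) = -4*(-1.549227) + 4*2.520243 - 3*(-0.498274) = 17.7727


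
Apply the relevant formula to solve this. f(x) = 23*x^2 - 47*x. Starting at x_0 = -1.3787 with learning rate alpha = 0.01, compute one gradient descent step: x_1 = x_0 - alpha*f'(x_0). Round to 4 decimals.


We compute the gradient at x_0 and apply the update.
f'(x) = 46*x - 47
f'(-1.3787) = 46*-1.3787 - 47 = -110.4202
x_1 = -1.3787 - 0.01*-110.4202 = -0.2745


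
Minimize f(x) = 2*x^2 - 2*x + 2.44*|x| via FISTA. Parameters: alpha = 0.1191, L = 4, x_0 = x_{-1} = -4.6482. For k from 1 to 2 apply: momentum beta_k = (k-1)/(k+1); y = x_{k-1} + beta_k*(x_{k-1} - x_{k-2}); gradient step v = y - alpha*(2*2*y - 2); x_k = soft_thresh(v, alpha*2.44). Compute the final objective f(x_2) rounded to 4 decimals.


FISTA on f(x) = 2*x^2 - 2*x + 2.44*|x|
L = 4, alpha = 0.1191
Iteration 1: beta = 0.0, y = -4.6482 + 0.0*(-4.6482 + 4.6482) = -4.6482
  grad(y) = -20.5928, v = y - alpha*grad = -2.1956
  prox(v) = soft_thresh(-2.1956, 0.2906) = -1.905
Iteration 2: beta = 0.3333, y = -1.905 + 0.3333*(-1.905 + 4.6482) = -0.9906
  grad(y) = -5.9624, v = y - alpha*grad = -0.2805
  prox(v) = soft_thresh(-0.2805, 0.2906) = 0.0
f(x_2) = 2*0.0^2 - 2*0.0 + 2.44*|0.0| = 0.0


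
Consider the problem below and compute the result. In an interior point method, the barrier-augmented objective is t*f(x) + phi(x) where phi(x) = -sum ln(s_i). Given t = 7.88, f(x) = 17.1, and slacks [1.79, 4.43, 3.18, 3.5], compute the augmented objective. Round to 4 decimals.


Step 1: Compute log-barrier.
ln values: [0.5822, 1.4884, 1.1569, 1.2528]
phi = -(0.5822 + 1.4884 + 1.1569 + 1.2528) = -4.4803
Step 2: Compute augmented objective.
t*f(x) = 7.88*17.1 = 134.748
Total = 134.748 - 4.4803 = 130.2677


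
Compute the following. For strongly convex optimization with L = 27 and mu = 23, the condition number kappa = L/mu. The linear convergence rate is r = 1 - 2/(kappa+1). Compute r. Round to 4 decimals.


Step 1: Compute the condition number.
kappa = L/mu = 27/23 = 1.1739
Step 2: Compute the convergence rate.
r = 1 - 2/(kappa + 1) = 1 - 2*mu/(L + mu) = (L - mu)/(L + mu) = 4/50 = 0.08


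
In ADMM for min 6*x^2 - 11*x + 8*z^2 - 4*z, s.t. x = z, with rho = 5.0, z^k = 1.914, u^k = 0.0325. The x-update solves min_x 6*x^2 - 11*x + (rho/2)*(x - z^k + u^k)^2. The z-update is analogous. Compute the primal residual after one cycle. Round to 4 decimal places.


ADMM iteration with rho = 5.0, z^k = 1.914, u^k = 0.0325
Step 1: x-update.
Minimize 6*x^2 - 11*x + (5.0/2)*(x - 1.914 + 0.0325)^2
FOC: (2*6 + 5.0)*x = 11 + 5.0*(1.914 - 0.0325)
x^{k+1} = 1.2004
Step 2: z-update.
Minimize 8*z^2 - 4*z + (5.0/2)*(1.2004 - z + 0.0325)^2
FOC: (2*8 + 5.0)*z = 4 + 5.0*(1.2004 + 0.0325)
z^{k+1} = 0.484
Step 3: u-update.
u^{k+1} = 0.0325 + 1.2004 - 0.484 = 0.7489
Step 4: Primal residual = |1.2004 - 0.484| = 0.7164


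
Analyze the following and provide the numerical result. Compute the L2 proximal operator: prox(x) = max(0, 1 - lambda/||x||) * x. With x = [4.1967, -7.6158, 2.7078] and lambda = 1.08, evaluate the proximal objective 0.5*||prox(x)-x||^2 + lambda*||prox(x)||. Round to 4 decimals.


Step 1: Compute ||x||.
||x|| = 9.1074
Step 2: Compute scaling factor.
scale = max(0, 1 - 1.08/9.1074) = 0.8814
Step 3: prox(x) = [3.699, -6.7127, 2.3867]
||prox(x)|| = 8.0274
Step 4: Proximal objective.
0.5*||prox-x||^2 = 0.5832
lambda*||prox|| = 8.6696
Total = 9.2528


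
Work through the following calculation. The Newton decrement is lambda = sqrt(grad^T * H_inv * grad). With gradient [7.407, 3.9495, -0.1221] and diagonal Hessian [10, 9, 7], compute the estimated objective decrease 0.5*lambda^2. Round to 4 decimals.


Step 1: H is diagonal, so H^(-1) * g = [0.7407, 0.4388, -0.0174].
Step 2: g^T H^(-1) g = sum_i g_i^2 / H_ii
  = (7.407)^2/10 + (3.9495)^2/9 + (-0.1221)^2/7
  = 5.4864 + 1.7332 + 0.0021 = 7.2217
Step 3: Objective decrease = 0.5 * g^T H^(-1) g = 3.6108


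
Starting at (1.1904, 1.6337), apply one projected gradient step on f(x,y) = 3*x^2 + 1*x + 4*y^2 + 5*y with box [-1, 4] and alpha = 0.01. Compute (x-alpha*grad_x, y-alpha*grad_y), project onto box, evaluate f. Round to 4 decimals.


Step 1: Compute gradient at (1.1904, 1.6337).
grad_x = 2*3*1.1904 + 1 = 8.1424
grad_y = 2*4*1.6337 + 5 = 18.0696
Step 2: Gradient step.
x_raw = 1.1904 - 0.01*8.1424 = 1.109
y_raw = 1.6337 - 0.01*18.0696 = 1.453
Step 3: Project onto [-1, 4].
x_proj = clip(1.109) = 1.109
y_proj = clip(1.453) = 1.453
Step 4: Evaluate f.
f(1.109, 1.453) = 20.5084


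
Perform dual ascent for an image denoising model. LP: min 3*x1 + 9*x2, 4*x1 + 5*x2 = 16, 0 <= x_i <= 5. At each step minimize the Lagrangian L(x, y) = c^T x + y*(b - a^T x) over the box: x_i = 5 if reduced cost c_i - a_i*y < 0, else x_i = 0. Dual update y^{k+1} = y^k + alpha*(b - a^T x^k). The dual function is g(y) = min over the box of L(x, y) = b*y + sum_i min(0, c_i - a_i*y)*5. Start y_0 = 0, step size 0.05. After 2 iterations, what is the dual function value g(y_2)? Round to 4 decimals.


Dual ascent for LP: min 3*x1 + 9*x2, 4*x1 + 5*x2 = 16, 0 <= x_i <= 5
Step 1: y^k = 0.0, reduced costs: (3.0, 9.0)
  x^k = (0.0, 0.0), subgradient = b - a^T x = 16.0
  y^{k+1} = 0.0 + 0.05*16.0 = 0.8
Step 2: y^k = 0.8, reduced costs: (-0.2, 5.0)
  x^k = (5.0, 0.0), subgradient = b - a^T x = -4.0
  y^{k+1} = 0.8 + 0.05*-4.0 = 0.6
Dual objective at y_2 = 0.6: reduced costs (0.6, 6.0), box minimizer x = (0.0, 0.0)
g(y_2) = b*y + (c1 - a1*y)*x1 + (c2 - a2*y)*x2 = 16*0.6 + 0.6*0.0 + 6.0*0.0 = 9.6 + 0.0 + 0.0 = 9.6


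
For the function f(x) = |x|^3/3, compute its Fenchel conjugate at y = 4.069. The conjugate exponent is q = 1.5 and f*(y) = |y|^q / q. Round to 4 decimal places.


The conjugate exponent q satisfies 1/p + 1/q = 1.
p = 3, so q = 3/(3 - 1) = 1.5
|y|^q = 4.069^1.5 = 8.2079
f*(4.069) = 8.2079 / 1.5 = 5.4719


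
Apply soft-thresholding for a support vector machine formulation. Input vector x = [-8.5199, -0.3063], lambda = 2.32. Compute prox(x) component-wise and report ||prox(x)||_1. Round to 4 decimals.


Soft-thresholding with lambda = 2.32:
prox(-8.5199) = sign(-8.5199)*max(|-8.5199| - 2.32, 0) = -6.1999
prox(-0.3063) = sign(-0.3063)*max(|-0.3063| - 2.32, 0) = 0.0
prox(x) = [-6.1999, 0.0]
||prox(x)||_1 = 6.1999 + 0.0 = 6.1999


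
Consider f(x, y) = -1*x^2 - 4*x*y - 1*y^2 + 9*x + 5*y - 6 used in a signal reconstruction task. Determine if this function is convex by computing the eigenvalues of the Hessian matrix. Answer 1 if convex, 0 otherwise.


The Hessian of f(x,y) = -1*x^2 - 4*x*y - 1*y^2 + 9*x + 5*y - 6 is:
H = [[-2, -4], [-4, -2]]
Trace = -2 - 2 = -4
Determinant = -2*-2 - (-4)^2 = -12
Discriminant = (-4)^2 - 4*-12 = 64.0
Eigenvalues: lambda_1 = -6.0, lambda_2 = 2.0
The function is not convex.

0


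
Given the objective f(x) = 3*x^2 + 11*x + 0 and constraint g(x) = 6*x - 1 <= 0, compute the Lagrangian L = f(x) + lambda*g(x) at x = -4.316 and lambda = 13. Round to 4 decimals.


Step 1: Evaluate f(x).
f(-4.316) = 3*(-4.316)^2 + 11*(-4.316) + 0 = 8.4076
Step 2: Evaluate g(x).
g(-4.316) = 6*-4.316 - 1 = -26.896
Step 3: Compute Lagrangian.
L = 8.4076 + 13*-26.896 = -341.2404


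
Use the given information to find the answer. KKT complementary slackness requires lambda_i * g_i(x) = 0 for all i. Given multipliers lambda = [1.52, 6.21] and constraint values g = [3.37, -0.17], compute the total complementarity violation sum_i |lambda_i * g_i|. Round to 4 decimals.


KKT complementary slackness check:
lambda_1 * g_1 = 1.52 * 3.37 = 5.1224
lambda_2 * g_2 = 6.21 * -0.17 = -1.0557
Total violation = 5.1224 + 1.0557 = 6.1781


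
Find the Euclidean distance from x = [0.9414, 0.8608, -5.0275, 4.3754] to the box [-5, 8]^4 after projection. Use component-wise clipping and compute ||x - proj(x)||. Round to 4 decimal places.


Project each component onto [-5, 8].
clip(0.9414) = 0.9414, clip(0.8608) = 0.8608, clip(-5.0275) = -5.0, clip(4.3754) = 4.3754
Projection = [0.9414, 0.8608, -5.0, 4.3754]
Squared diffs: [0.0, 0.0, 0.0008, 0.0]
Distance = sqrt(0.0008) = 0.0275


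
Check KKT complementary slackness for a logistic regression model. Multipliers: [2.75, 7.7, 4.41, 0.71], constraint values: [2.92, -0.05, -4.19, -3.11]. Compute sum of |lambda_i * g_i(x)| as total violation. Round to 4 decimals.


KKT complementary slackness check:
lambda_1 * g_1 = 2.75 * 2.92 = 8.03
lambda_2 * g_2 = 7.7 * -0.05 = -0.385
lambda_3 * g_3 = 4.41 * -4.19 = -18.4779
lambda_4 * g_4 = 0.71 * -3.11 = -2.2081
Total violation = 8.03 + 0.385 + 18.4779 + 2.2081 = 29.101


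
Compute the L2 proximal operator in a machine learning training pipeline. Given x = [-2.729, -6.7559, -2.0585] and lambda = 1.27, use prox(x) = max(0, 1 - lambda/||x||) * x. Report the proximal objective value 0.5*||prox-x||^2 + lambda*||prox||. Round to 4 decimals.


Step 1: Compute ||x||.
||x|| = 7.5715
Step 2: Compute scaling factor.
scale = max(0, 1 - 1.27/7.5715) = 0.8323
Step 3: prox(x) = [-2.2713, -5.6227, -1.7132]
||prox(x)|| = 6.3015
Step 4: Proximal objective.
0.5*||prox-x||^2 = 0.8065
lambda*||prox|| = 8.0029
Total = 8.8093


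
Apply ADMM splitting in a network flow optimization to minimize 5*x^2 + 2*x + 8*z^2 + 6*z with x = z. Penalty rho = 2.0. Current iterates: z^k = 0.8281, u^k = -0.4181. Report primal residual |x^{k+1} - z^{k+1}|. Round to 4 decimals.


ADMM iteration with rho = 2.0, z^k = 0.8281, u^k = -0.4181
Step 1: x-update.
Minimize 5*x^2 + 2*x + (2.0/2)*(x - 0.8281 - 0.4181)^2
FOC: (2*5 + 2.0)*x = -2 + 2.0*(0.8281 + 0.4181)
x^{k+1} = 0.041
Step 2: z-update.
Minimize 8*z^2 + 6*z + (2.0/2)*(0.041 - z - 0.4181)^2
FOC: (2*8 + 2.0)*z = -6 + 2.0*(0.041 - 0.4181)
z^{k+1} = -0.3752
Step 3: u-update.
u^{k+1} = -0.4181 + 0.041 + 0.3752 = -0.0018
Step 4: Primal residual = |0.041 + 0.3752| = 0.4163


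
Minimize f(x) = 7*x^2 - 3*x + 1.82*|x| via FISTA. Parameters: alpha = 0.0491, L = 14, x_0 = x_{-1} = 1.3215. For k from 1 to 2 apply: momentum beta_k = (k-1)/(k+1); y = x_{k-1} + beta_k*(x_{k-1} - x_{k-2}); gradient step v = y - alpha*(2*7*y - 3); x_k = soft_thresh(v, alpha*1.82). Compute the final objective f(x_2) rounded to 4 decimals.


FISTA on f(x) = 7*x^2 - 3*x + 1.82*|x|
L = 14, alpha = 0.0491
Iteration 1: beta = 0.0, y = 1.3215 + 0.0*(1.3215 - 1.3215) = 1.3215
  grad(y) = 15.501, v = y - alpha*grad = 0.5604
  prox(v) = soft_thresh(0.5604, 0.0894) = 0.471
Iteration 2: beta = 0.3333, y = 0.471 + 0.3333*(0.471 - 1.3215) = 0.1876
  grad(y) = -0.3743, v = y - alpha*grad = 0.2059
  prox(v) = soft_thresh(0.2059, 0.0894) = 0.1166
f(x_2) = 7*0.1166^2 - 3*0.1166 + 1.82*|0.1166| = -0.0424


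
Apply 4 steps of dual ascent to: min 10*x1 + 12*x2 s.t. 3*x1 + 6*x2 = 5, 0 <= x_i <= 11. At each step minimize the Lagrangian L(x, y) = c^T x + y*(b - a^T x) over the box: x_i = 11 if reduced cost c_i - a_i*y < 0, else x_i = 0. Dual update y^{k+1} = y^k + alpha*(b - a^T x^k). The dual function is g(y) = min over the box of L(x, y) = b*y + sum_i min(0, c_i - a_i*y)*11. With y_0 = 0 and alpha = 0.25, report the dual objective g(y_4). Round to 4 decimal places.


Dual ascent for LP: min 10*x1 + 12*x2, 3*x1 + 6*x2 = 5, 0 <= x_i <= 11
Step 1: y^k = 0.0, reduced costs: (10.0, 12.0)
  x^k = (0.0, 0.0), subgradient = b - a^T x = 5.0
  y^{k+1} = 0.0 + 0.25*5.0 = 1.25
Step 2: y^k = 1.25, reduced costs: (6.25, 4.5)
  x^k = (0.0, 0.0), subgradient = b - a^T x = 5.0
  y^{k+1} = 1.25 + 0.25*5.0 = 2.5
Step 3: y^k = 2.5, reduced costs: (2.5, -3.0)
  x^k = (0.0, 11.0), subgradient = b - a^T x = -61.0
  y^{k+1} = 2.5 + 0.25*-61.0 = -12.75
Step 4: y^k = -12.75, reduced costs: (48.25, 88.5)
  x^k = (0.0, 0.0), subgradient = b - a^T x = 5.0
  y^{k+1} = -12.75 + 0.25*5.0 = -11.5
Dual objective at y_4 = -11.5: reduced costs (44.5, 81.0), box minimizer x = (0.0, 0.0)
g(y_4) = b*y + (c1 - a1*y)*x1 + (c2 - a2*y)*x2 = 5*(-11.5) + 44.5*0.0 + 81.0*0.0 = -57.5 + 0.0 + 0.0 = -57.5
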